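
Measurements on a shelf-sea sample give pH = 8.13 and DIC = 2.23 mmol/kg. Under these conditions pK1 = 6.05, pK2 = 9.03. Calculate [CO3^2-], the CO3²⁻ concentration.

[CO3²⁻] = 0.248 mmol/kg

α₂ = 1 / (1 + [H⁺]/K2 + [H⁺]²/(K1K2)) = 1 / (1 + 10^+0.90 + 10^-1.18)
   = 1 / (1 + 7.9433 + 0.066069) = 1/9.0094 = 0.1110
[CO3²⁻] = α₂ × DIC = 0.1110 × 2.23 = 0.248 mmol/kg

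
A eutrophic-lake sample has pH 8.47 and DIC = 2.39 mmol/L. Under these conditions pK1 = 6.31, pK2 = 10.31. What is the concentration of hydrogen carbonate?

[HCO3⁻] = 2.34 mmol/L

α₁ = 1 / (1 + [H⁺]/K1 + K2/[H⁺]) = 1 / (1 + 10^-2.16 + 10^-1.84)
   = 1 / (1 + 0.0069183 + 0.014454) = 1/1.0214 = 0.9791
[HCO3⁻] = α₁ × DIC = 0.9791 × 2.39 = 2.34 mmol/L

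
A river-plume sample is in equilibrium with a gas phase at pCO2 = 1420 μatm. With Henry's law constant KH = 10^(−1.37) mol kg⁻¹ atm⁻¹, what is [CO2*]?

KH = 10^(−1.37) = 4.266×10^-2 mol kg⁻¹ atm⁻¹
[CO2*] = KH · pCO2 = 4.266×10^-2 × 1420×10^-6 atm = 6.06×10^-5 mol/kg

[CO2*] = 60.6 μmol/kg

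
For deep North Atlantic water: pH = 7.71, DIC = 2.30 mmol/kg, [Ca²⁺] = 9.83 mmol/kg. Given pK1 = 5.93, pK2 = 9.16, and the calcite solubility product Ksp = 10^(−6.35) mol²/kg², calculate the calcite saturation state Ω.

Ω = 1.71

α₂ = 1 / (1 + [H⁺]/K2 + [H⁺]²/(K1K2)) = 1 / (1 + 10^+1.45 + 10^-0.33)
   = 1 / (1 + 28.184 + 0.46774) = 1/29.652 = 0.03373
[CO3²⁻] = α₂ × DIC = 0.03373 × 2.30 = 0.07757 mmol/kg
Ksp = 10^(−6.35) = 4.467×10^-7
Ω = [Ca²⁺][CO3²⁻]/Ksp = (9.83×10^-3)(7.757×10^-5) / 4.467×10^-7 = 1.71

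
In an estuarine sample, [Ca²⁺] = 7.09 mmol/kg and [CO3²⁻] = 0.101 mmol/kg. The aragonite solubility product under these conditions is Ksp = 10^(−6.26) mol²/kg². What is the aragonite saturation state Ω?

Ksp = 10^(−6.26) = 5.495×10^-7
Ω = [Ca²⁺][CO3²⁻]/Ksp = (7.09×10^-3)(0.101×10^-3) / 5.495×10^-7 = 1.30

Ω = 1.30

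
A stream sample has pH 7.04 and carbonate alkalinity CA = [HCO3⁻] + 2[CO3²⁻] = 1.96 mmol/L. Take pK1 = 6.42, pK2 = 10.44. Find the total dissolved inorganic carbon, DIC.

CA = [HCO3⁻] + 2[CO3²⁻] = (α₁ + 2α₂)·DIC
At pH 7.04: [H⁺]/K1 = 10^-0.62 = 0.23988, K2/[H⁺] = 10^-3.40 = 0.00039811
α₁ = 1/(1 + 0.23988 + 0.00039811) = 1/1.2403 = 0.8063; α₂ = α₁·K2/[H⁺] = 0.0003210
α₁ + 2α₂ = 0.8069
DIC = CA / (α₁ + 2α₂) = 1.96 / 0.8069 = 2.43 mmol/L

DIC = 2.43 mmol/L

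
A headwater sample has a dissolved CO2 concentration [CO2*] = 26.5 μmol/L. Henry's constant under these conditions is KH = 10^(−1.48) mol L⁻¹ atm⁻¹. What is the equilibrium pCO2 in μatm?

KH = 10^(−1.48) = 3.311×10^-2 mol L⁻¹ atm⁻¹
pCO2 = [CO2*]/KH = 26.5×10^-6 / 3.311×10^-2 = 8.00×10^-4 atm = 800 μatm

pCO2 = 800 μatm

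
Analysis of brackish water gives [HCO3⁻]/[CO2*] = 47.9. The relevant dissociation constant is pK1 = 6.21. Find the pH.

From K1 = [H⁺][HCO3⁻]/[CO2*]:  pH = pK1 + log₁₀([HCO3⁻]/[CO2*])
log₁₀(47.9) = +1.680
pH = 6.21 + (+1.680) = 7.89

pH = 7.89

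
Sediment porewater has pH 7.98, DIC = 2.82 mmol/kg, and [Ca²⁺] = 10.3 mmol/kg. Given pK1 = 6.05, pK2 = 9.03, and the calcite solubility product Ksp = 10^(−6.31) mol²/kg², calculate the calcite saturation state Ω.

Ω = 4.80

α₂ = 1 / (1 + [H⁺]/K2 + [H⁺]²/(K1K2)) = 1 / (1 + 10^+1.05 + 10^-0.88)
   = 1 / (1 + 11.220 + 0.13183) = 1/12.352 = 0.08096
[CO3²⁻] = α₂ × DIC = 0.08096 × 2.82 = 0.2283 mmol/kg
Ksp = 10^(−6.31) = 4.898×10^-7
Ω = [Ca²⁺][CO3²⁻]/Ksp = (10.3×10^-3)(2.283×10^-4) / 4.898×10^-7 = 4.80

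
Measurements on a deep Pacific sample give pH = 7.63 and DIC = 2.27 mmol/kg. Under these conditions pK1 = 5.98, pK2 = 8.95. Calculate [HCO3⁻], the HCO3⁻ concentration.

[HCO3⁻] = 2.12 mmol/kg

α₁ = 1 / (1 + [H⁺]/K1 + K2/[H⁺]) = 1 / (1 + 10^-1.65 + 10^-1.32)
   = 1 / (1 + 0.022387 + 0.047863) = 1/1.0703 = 0.9344
[HCO3⁻] = α₁ × DIC = 0.9344 × 2.27 = 2.12 mmol/kg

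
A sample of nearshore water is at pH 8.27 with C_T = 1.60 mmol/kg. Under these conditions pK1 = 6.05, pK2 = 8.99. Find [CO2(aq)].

[CO2*] = 8.06 μmol/kg

α₀ = 1 / (1 + K1/[H⁺] + K1K2/[H⁺]²) = 1 / (1 + 10^+2.22 + 10^+1.50)
   = 1 / (1 + 165.96 + 31.623) = 1/198.58 = 0.005036
[CO2*] = α₀ × DIC = 0.005036 × 1.60 = 0.00806 mmol/kg = 8.06 μmol/kg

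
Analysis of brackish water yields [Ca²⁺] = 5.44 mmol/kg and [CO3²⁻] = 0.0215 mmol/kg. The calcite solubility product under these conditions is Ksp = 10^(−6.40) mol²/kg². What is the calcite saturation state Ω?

Ksp = 10^(−6.40) = 3.981×10^-7
Ω = [Ca²⁺][CO3²⁻]/Ksp = (5.44×10^-3)(0.0215×10^-3) / 3.981×10^-7 = 0.294

Ω = 0.294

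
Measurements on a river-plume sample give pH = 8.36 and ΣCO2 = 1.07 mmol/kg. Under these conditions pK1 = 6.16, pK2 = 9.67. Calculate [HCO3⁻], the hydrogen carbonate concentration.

[HCO3⁻] = 1.01 mmol/kg

α₁ = 1 / (1 + [H⁺]/K1 + K2/[H⁺]) = 1 / (1 + 10^-2.20 + 10^-1.31)
   = 1 / (1 + 0.0063096 + 0.048978) = 1/1.0553 = 0.9476
[HCO3⁻] = α₁ × DIC = 0.9476 × 1.07 = 1.01 mmol/kg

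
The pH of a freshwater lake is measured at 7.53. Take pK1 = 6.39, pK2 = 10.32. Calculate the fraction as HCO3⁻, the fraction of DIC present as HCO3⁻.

α₁ = 1 / (1 + [H⁺]/K1 + K2/[H⁺]) = 1 / (1 + 10^-1.14 + 10^-2.79)
   = 1 / (1 + 0.072444 + 0.0016218) = 1/1.0741 = 0.9310

α₁ = 0.931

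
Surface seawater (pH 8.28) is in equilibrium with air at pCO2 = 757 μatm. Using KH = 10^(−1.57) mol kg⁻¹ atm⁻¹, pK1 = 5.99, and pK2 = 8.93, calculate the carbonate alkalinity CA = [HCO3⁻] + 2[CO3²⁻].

CA = 5.75 mmol/kg

[CO2*] = KH · pCO2 = 10^(−1.57) × 757×10^-6 = 2.037×10^-5 mol/kg
α₀ = 1/(1 + K1/[H⁺] + K1K2/[H⁺]²) = 1/(1 + 10^+2.29 + 10^+1.64) = 0.004173
DIC = [CO2*]/α₀ = 2.037×10^-5 / 0.004173 = 4.883 mmol/kg
CA = (α₁ + 2α₂)·DIC = (0.8137 + 2×0.1822) × 4.883 = 5.75 mmol/kg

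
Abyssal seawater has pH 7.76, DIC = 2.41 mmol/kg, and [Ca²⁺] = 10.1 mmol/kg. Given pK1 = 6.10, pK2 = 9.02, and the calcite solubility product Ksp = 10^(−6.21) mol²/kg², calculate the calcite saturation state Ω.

Ω = 2.01

α₂ = 1 / (1 + [H⁺]/K2 + [H⁺]²/(K1K2)) = 1 / (1 + 10^+1.26 + 10^-0.40)
   = 1 / (1 + 18.197 + 0.39811) = 1/19.595 = 0.05103
[CO3²⁻] = α₂ × DIC = 0.05103 × 2.41 = 0.1230 mmol/kg
Ksp = 10^(−6.21) = 6.166×10^-7
Ω = [Ca²⁺][CO3²⁻]/Ksp = (10.1×10^-3)(1.230×10^-4) / 6.166×10^-7 = 2.01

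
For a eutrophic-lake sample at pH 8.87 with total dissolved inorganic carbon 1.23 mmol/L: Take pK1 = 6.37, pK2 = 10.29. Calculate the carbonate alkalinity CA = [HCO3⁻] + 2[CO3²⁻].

CA = [HCO3⁻] + 2[CO3²⁻] = (α₁ + 2α₂)·DIC
At pH 8.87: [H⁺]/K1 = 10^-2.50 = 0.0031623, K2/[H⁺] = 10^-1.42 = 0.038019
α₁ = 1/(1 + 0.0031623 + 0.038019) = 1/1.0412 = 0.9604; α₂ = α₁·K2/[H⁺] = 0.03652
α₁ + 2α₂ = 1.0335
CA = 1.0335 × 1.23 = 1.27 mmol/L

CA = 1.27 mmol/L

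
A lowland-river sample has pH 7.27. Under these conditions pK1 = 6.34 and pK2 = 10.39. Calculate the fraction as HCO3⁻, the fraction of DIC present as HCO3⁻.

α₁ = 0.894

α₁ = 1 / (1 + [H⁺]/K1 + K2/[H⁺]) = 1 / (1 + 10^-0.93 + 10^-3.12)
   = 1 / (1 + 0.11749 + 0.00075858) = 1/1.1182 = 0.8943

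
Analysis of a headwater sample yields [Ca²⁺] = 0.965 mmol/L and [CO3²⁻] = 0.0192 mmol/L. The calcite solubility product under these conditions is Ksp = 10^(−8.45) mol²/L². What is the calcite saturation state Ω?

Ksp = 10^(−8.45) = 3.548×10^-9
Ω = [Ca²⁺][CO3²⁻]/Ksp = (0.965×10^-3)(0.0192×10^-3) / 3.548×10^-9 = 5.22

Ω = 5.22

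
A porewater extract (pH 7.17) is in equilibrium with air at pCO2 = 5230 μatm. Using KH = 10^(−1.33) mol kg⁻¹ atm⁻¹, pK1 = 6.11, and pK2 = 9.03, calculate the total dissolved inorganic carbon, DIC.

[CO2*] = KH · pCO2 = 10^(−1.33) × 5230×10^-6 = 2.446×10^-4 mol/kg
α₀ = 1/(1 + K1/[H⁺] + K1K2/[H⁺]²) = 1/(1 + 10^+1.06 + 10^-0.80) = 0.07911
DIC = [CO2*]/α₀ = 2.446×10^-4 / 0.07911 = 3.09 mmol/kg

DIC = 3.09 mmol/kg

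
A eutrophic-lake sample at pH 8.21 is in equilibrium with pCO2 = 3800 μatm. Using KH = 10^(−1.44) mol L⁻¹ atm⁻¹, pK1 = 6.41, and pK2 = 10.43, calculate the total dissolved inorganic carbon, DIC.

DIC = 8.90 mmol/L

[CO2*] = KH · pCO2 = 10^(−1.44) × 3800×10^-6 = 1.380×10^-4 mol/L
α₀ = 1/(1 + K1/[H⁺] + K1K2/[H⁺]²) = 1/(1 + 10^+1.80 + 10^-0.42) = 0.01551
DIC = [CO2*]/α₀ = 1.380×10^-4 / 0.01551 = 8.90 mmol/L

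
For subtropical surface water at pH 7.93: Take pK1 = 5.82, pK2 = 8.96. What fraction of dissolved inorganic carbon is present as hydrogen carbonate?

α₁ = 1 / (1 + [H⁺]/K1 + K2/[H⁺]) = 1 / (1 + 10^-2.11 + 10^-1.03)
   = 1 / (1 + 0.0077625 + 0.093325) = 1/1.1011 = 0.9082

α₁ = 0.908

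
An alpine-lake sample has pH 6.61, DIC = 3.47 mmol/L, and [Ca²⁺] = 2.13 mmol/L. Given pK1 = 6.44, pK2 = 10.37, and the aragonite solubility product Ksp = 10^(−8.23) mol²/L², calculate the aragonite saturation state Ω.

Ω = 0.130

α₂ = 1 / (1 + [H⁺]/K2 + [H⁺]²/(K1K2)) = 1 / (1 + 10^+3.76 + 10^+3.59)
   = 1 / (1 + 5754.4 + 3890.5) = 1/9645.9 = 0.0001037
[CO3²⁻] = α₂ × DIC = 0.0001037 × 3.47 = 0.0003597 mmol/L = 0.3597 μmol/L
Ksp = 10^(−8.23) = 5.888×10^-9
Ω = [Ca²⁺][CO3²⁻]/Ksp = (2.13×10^-3)(3.597×10^-7) / 5.888×10^-9 = 0.130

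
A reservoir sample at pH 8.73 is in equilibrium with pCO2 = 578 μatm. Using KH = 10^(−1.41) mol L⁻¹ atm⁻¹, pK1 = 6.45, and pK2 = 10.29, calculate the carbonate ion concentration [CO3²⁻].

[CO3²⁻] = 0.118 mmol/L

[CO2*] = KH · pCO2 = 10^(−1.41) × 578×10^-6 = 2.249×10^-5 mol/L
α₀ = 1/(1 + K1/[H⁺] + K1K2/[H⁺]²) = 1/(1 + 10^+2.28 + 10^+0.72) = 0.005081
DIC = [CO2*]/α₀ = 2.249×10^-5 / 0.005081 = 4.425 mmol/L
[CO3²⁻] = α₂·DIC; α₂ = 0.02667, so [CO3²⁻] = 0.02667 × 4.425 = 0.118 mmol/L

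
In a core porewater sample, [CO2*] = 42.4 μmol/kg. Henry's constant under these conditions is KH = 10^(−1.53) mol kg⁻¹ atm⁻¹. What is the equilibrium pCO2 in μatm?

KH = 10^(−1.53) = 2.951×10^-2 mol kg⁻¹ atm⁻¹
pCO2 = [CO2*]/KH = 42.4×10^-6 / 2.951×10^-2 = 1.44×10^-3 atm = 1440 μatm

pCO2 = 1440 μatm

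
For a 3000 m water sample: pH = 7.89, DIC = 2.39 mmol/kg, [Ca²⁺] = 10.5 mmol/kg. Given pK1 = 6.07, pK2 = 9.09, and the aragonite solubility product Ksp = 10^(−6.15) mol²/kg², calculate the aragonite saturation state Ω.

α₂ = 1 / (1 + [H⁺]/K2 + [H⁺]²/(K1K2)) = 1 / (1 + 10^+1.20 + 10^-0.62)
   = 1 / (1 + 15.849 + 0.23988) = 1/17.089 = 0.05852
[CO3²⁻] = α₂ × DIC = 0.05852 × 2.39 = 0.1399 mmol/kg
Ksp = 10^(−6.15) = 7.079×10^-7
Ω = [Ca²⁺][CO3²⁻]/Ksp = (10.5×10^-3)(1.399×10^-4) / 7.079×10^-7 = 2.07

Ω = 2.07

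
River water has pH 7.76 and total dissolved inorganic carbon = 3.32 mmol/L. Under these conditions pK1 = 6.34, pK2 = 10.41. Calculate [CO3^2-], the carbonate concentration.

α₂ = 1 / (1 + [H⁺]/K2 + [H⁺]²/(K1K2)) = 1 / (1 + 10^+2.65 + 10^+1.23)
   = 1 / (1 + 446.68 + 16.982) = 1/464.67 = 0.002152
[CO3²⁻] = α₂ × DIC = 0.002152 × 3.32 = 0.00714 mmol/L = 7.14 μmol/L

[CO3²⁻] = 7.14 μmol/L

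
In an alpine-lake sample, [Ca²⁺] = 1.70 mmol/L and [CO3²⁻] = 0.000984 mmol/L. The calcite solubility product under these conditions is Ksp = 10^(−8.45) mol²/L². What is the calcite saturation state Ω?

Ω = 0.471

Ksp = 10^(−8.45) = 3.548×10^-9
Ω = [Ca²⁺][CO3²⁻]/Ksp = (1.70×10^-3)(0.000984×10^-3) / 3.548×10^-9 = 0.471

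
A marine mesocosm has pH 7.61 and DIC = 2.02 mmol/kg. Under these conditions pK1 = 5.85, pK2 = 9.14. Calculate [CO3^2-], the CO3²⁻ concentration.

[CO3²⁻] = 0.0569 mmol/kg

α₂ = 1 / (1 + [H⁺]/K2 + [H⁺]²/(K1K2)) = 1 / (1 + 10^+1.53 + 10^-0.23)
   = 1 / (1 + 33.884 + 0.58884) = 1/35.473 = 0.02819
[CO3²⁻] = α₂ × DIC = 0.02819 × 2.02 = 0.0569 mmol/kg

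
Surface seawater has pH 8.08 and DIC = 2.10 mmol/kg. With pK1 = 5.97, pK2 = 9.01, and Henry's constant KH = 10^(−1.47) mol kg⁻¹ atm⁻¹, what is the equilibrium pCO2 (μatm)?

pCO2 = 428 μatm

α₀ = 1 / (1 + K1/[H⁺] + K1K2/[H⁺]²) = 1 / (1 + 10^+2.11 + 10^+1.18)
   = 1 / (1 + 128.82 + 15.136) = 1/144.96 = 0.006898
[CO2*] = α₀ × DIC = 0.006898 × 2.10 = 0.01449 mmol/kg = 14.49 μmol/kg
pCO2 = [CO2*]/KH = 1.449×10^-5 / 3.388×10^-2 = 428 μatm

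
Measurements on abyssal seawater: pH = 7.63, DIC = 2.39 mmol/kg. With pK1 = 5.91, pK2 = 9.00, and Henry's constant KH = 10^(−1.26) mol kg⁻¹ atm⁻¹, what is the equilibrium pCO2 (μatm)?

pCO2 = 781 μatm

α₀ = 1 / (1 + K1/[H⁺] + K1K2/[H⁺]²) = 1 / (1 + 10^+1.72 + 10^+0.35)
   = 1 / (1 + 52.481 + 2.2387) = 1/55.719 = 0.01795
[CO2*] = α₀ × DIC = 0.01795 × 2.39 = 0.04289 mmol/kg
pCO2 = [CO2*]/KH = 4.289×10^-5 / 5.495×10^-2 = 781 μatm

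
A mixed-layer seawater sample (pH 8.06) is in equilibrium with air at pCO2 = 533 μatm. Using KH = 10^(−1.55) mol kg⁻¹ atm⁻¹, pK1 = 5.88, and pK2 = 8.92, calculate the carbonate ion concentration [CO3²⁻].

[CO2*] = KH · pCO2 = 10^(−1.55) × 533×10^-6 = 1.502×10^-5 mol/kg
α₀ = 1/(1 + K1/[H⁺] + K1K2/[H⁺]²) = 1/(1 + 10^+2.18 + 10^+1.32) = 0.005772
DIC = [CO2*]/α₀ = 1.502×10^-5 / 0.005772 = 2.603 mmol/kg
[CO3²⁻] = α₂·DIC; α₂ = 0.1206, so [CO3²⁻] = 0.1206 × 2.603 = 0.314 mmol/kg

[CO3²⁻] = 0.314 mmol/kg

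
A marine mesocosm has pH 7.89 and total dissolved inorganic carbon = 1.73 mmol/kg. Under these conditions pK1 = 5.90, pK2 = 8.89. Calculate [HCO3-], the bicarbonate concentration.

[HCO3⁻] = 1.56 mmol/kg

α₁ = 1 / (1 + [H⁺]/K1 + K2/[H⁺]) = 1 / (1 + 10^-1.99 + 10^-1.00)
   = 1 / (1 + 0.010233 + 0.10000) = 1/1.1102 = 0.9007
[HCO3⁻] = α₁ × DIC = 0.9007 × 1.73 = 1.56 mmol/kg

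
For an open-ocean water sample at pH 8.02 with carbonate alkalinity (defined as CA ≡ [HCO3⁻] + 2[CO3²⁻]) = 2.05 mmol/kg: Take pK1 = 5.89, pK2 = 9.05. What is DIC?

CA = [HCO3⁻] + 2[CO3²⁻] = (α₁ + 2α₂)·DIC
At pH 8.02: [H⁺]/K1 = 10^-2.13 = 0.0074131, K2/[H⁺] = 10^-1.03 = 0.093325
α₁ = 1/(1 + 0.0074131 + 0.093325) = 1/1.1007 = 0.9085; α₂ = α₁·K2/[H⁺] = 0.08478
α₁ + 2α₂ = 1.0780
DIC = CA / (α₁ + 2α₂) = 2.05 / 1.0780 = 1.90 mmol/kg

DIC = 1.90 mmol/kg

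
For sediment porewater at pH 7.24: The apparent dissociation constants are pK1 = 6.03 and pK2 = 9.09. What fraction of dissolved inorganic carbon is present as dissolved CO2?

α₀ = 1 / (1 + K1/[H⁺] + K1K2/[H⁺]²) = 1 / (1 + 10^+1.21 + 10^-0.64)
   = 1 / (1 + 16.218 + 0.22909) = 1/17.447 = 0.05732

α₀ = 0.0573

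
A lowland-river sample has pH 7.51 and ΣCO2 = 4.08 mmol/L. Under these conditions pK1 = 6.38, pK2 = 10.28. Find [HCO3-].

α₁ = 1 / (1 + [H⁺]/K1 + K2/[H⁺]) = 1 / (1 + 10^-1.13 + 10^-2.77)
   = 1 / (1 + 0.074131 + 0.0016982) = 1/1.0758 = 0.9295
[HCO3⁻] = α₁ × DIC = 0.9295 × 4.08 = 3.79 mmol/L

[HCO3⁻] = 3.79 mmol/L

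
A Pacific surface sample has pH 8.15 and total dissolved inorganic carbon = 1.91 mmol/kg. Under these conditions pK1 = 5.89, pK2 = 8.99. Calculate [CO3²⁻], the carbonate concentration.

[CO3²⁻] = 0.240 mmol/kg

α₂ = 1 / (1 + [H⁺]/K2 + [H⁺]²/(K1K2)) = 1 / (1 + 10^+0.84 + 10^-1.42)
   = 1 / (1 + 6.9183 + 0.038019) = 1/7.9563 = 0.1257
[CO3²⁻] = α₂ × DIC = 0.1257 × 1.91 = 0.240 mmol/kg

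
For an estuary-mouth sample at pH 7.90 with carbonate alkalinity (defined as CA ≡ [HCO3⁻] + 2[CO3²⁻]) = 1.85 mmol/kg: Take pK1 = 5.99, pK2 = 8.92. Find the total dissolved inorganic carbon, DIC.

DIC = 1.72 mmol/kg

CA = [HCO3⁻] + 2[CO3²⁻] = (α₁ + 2α₂)·DIC
At pH 7.90: [H⁺]/K1 = 10^-1.91 = 0.012303, K2/[H⁺] = 10^-1.02 = 0.095499
α₁ = 1/(1 + 0.012303 + 0.095499) = 1/1.1078 = 0.9027; α₂ = α₁·K2/[H⁺] = 0.08621
α₁ + 2α₂ = 1.0751
DIC = CA / (α₁ + 2α₂) = 1.85 / 1.0751 = 1.72 mmol/kg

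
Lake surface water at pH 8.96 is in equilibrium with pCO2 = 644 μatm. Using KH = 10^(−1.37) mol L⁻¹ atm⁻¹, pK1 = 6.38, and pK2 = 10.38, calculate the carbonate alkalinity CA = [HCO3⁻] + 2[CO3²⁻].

[CO2*] = KH · pCO2 = 10^(−1.37) × 644×10^-6 = 2.747×10^-5 mol/L
α₀ = 1/(1 + K1/[H⁺] + K1K2/[H⁺]²) = 1/(1 + 10^+2.58 + 10^+1.16) = 0.002528
DIC = [CO2*]/α₀ = 2.747×10^-5 / 0.002528 = 10.87 mmol/L
CA = (α₁ + 2α₂)·DIC = (0.9609 + 2×0.03653) × 10.87 = 11.2 mmol/L

CA = 11.2 mmol/L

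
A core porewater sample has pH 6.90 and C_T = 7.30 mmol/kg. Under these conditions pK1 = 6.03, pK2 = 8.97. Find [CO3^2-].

[CO3²⁻] = 0.0543 mmol/kg

α₂ = 1 / (1 + [H⁺]/K2 + [H⁺]²/(K1K2)) = 1 / (1 + 10^+2.07 + 10^+1.20)
   = 1 / (1 + 117.49 + 15.849) = 1/134.34 = 0.007444
[CO3²⁻] = α₂ × DIC = 0.007444 × 7.30 = 0.0543 mmol/kg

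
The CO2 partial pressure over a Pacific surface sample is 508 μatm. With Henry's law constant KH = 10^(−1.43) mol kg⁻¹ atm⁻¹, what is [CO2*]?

[CO2*] = 18.9 μmol/kg

KH = 10^(−1.43) = 3.715×10^-2 mol kg⁻¹ atm⁻¹
[CO2*] = KH · pCO2 = 3.715×10^-2 × 508×10^-6 atm = 1.89×10^-5 mol/kg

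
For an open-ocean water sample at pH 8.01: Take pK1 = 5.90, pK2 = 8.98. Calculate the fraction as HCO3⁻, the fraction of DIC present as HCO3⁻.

α₁ = 0.897

α₁ = 1 / (1 + [H⁺]/K1 + K2/[H⁺]) = 1 / (1 + 10^-2.11 + 10^-0.97)
   = 1 / (1 + 0.0077625 + 0.10715) = 1/1.1149 = 0.8969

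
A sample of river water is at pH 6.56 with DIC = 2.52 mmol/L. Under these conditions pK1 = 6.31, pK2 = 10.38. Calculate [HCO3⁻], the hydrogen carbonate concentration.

[HCO3⁻] = 1.61 mmol/L

α₁ = 1 / (1 + [H⁺]/K1 + K2/[H⁺]) = 1 / (1 + 10^-0.25 + 10^-3.82)
   = 1 / (1 + 0.56234 + 0.00015136) = 1/1.5625 = 0.6400
[HCO3⁻] = α₁ × DIC = 0.6400 × 2.52 = 1.61 mmol/L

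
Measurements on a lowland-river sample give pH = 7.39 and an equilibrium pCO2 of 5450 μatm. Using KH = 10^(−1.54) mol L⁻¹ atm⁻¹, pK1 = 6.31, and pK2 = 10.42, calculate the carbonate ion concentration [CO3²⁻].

[CO2*] = KH · pCO2 = 10^(−1.54) × 5450×10^-6 = 1.572×10^-4 mol/L
α₀ = 1/(1 + K1/[H⁺] + K1K2/[H⁺]²) = 1/(1 + 10^+1.08 + 10^-1.95) = 0.07672
DIC = [CO2*]/α₀ = 1.572×10^-4 / 0.07672 = 2.049 mmol/L
[CO3²⁻] = α₂·DIC; α₂ = 0.0008608, so [CO3²⁻] = 0.0008608 × 2.049 = 0.00176 mmol/L = 1.76 μmol/L

[CO3²⁻] = 1.76 μmol/L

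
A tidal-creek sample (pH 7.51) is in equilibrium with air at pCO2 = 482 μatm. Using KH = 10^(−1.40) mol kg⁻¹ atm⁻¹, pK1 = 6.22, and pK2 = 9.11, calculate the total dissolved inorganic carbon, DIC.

[CO2*] = KH · pCO2 = 10^(−1.40) × 482×10^-6 = 1.919×10^-5 mol/kg
α₀ = 1/(1 + K1/[H⁺] + K1K2/[H⁺]²) = 1/(1 + 10^+1.29 + 10^-0.31) = 0.04765
DIC = [CO2*]/α₀ = 1.919×10^-5 / 0.04765 = 0.403 mmol/kg

DIC = 0.403 mmol/kg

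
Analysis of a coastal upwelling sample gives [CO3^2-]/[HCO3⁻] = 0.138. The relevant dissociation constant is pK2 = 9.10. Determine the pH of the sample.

pH = 8.24

From K2 = [H⁺][CO3^2-]/[HCO3⁻]:  pH = pK2 + log₁₀([CO3^2-]/[HCO3⁻])
log₁₀(0.138) = -0.860
pH = 9.10 + (-0.860) = 8.24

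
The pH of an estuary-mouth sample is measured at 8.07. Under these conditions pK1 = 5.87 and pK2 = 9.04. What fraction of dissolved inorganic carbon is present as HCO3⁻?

α₁ = 1 / (1 + [H⁺]/K1 + K2/[H⁺]) = 1 / (1 + 10^-2.20 + 10^-0.97)
   = 1 / (1 + 0.0063096 + 0.10715) = 1/1.1135 = 0.8981

α₁ = 0.898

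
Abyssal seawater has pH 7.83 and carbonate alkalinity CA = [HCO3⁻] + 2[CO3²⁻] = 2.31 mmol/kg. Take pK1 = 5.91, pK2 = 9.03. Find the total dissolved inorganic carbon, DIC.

DIC = 2.21 mmol/kg

CA = [HCO3⁻] + 2[CO3²⁻] = (α₁ + 2α₂)·DIC
At pH 7.83: [H⁺]/K1 = 10^-1.92 = 0.012023, K2/[H⁺] = 10^-1.20 = 0.063096
α₁ = 1/(1 + 0.012023 + 0.063096) = 1/1.0751 = 0.9301; α₂ = α₁·K2/[H⁺] = 0.05869
α₁ + 2α₂ = 1.0475
DIC = CA / (α₁ + 2α₂) = 2.31 / 1.0475 = 2.21 mmol/kg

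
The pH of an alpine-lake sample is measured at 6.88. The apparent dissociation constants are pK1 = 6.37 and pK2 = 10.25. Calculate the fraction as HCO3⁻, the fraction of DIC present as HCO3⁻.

α₁ = 1 / (1 + [H⁺]/K1 + K2/[H⁺]) = 1 / (1 + 10^-0.51 + 10^-3.37)
   = 1 / (1 + 0.30903 + 0.00042658) = 1/1.3095 = 0.7637

α₁ = 0.764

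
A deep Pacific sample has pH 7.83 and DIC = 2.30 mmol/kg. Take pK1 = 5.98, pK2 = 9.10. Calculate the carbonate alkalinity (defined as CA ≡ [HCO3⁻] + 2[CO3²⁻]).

CA = [HCO3⁻] + 2[CO3²⁻] = (α₁ + 2α₂)·DIC
At pH 7.83: [H⁺]/K1 = 10^-1.85 = 0.014125, K2/[H⁺] = 10^-1.27 = 0.053703
α₁ = 1/(1 + 0.014125 + 0.053703) = 1/1.0678 = 0.9365; α₂ = α₁·K2/[H⁺] = 0.05029
α₁ + 2α₂ = 1.0371
CA = 1.0371 × 2.30 = 2.39 mmol/kg

CA = 2.39 mmol/kg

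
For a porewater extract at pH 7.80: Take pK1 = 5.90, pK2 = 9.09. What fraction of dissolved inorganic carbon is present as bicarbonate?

α₁ = 1 / (1 + [H⁺]/K1 + K2/[H⁺]) = 1 / (1 + 10^-1.90 + 10^-1.29)
   = 1 / (1 + 0.012589 + 0.051286) = 1/1.0639 = 0.9400

α₁ = 0.940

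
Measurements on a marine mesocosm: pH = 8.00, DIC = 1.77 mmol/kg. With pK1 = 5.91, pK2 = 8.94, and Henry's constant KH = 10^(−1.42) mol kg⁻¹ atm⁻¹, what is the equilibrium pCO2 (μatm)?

α₀ = 1 / (1 + K1/[H⁺] + K1K2/[H⁺]²) = 1 / (1 + 10^+2.09 + 10^+1.15)
   = 1 / (1 + 123.03 + 14.125) = 1/138.15 = 0.007238
[CO2*] = α₀ × DIC = 0.007238 × 1.77 = 0.01281 mmol/kg = 12.81 μmol/kg
pCO2 = [CO2*]/KH = 1.281×10^-5 / 3.802×10^-2 = 337 μatm

pCO2 = 337 μatm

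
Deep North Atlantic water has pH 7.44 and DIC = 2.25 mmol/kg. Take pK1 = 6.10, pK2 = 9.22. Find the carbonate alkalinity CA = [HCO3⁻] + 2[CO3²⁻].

CA = [HCO3⁻] + 2[CO3²⁻] = (α₁ + 2α₂)·DIC
At pH 7.44: [H⁺]/K1 = 10^-1.34 = 0.045709, K2/[H⁺] = 10^-1.78 = 0.016596
α₁ = 1/(1 + 0.045709 + 0.016596) = 1/1.0623 = 0.9413; α₂ = α₁·K2/[H⁺] = 0.01562
α₁ + 2α₂ = 0.9726
CA = 0.9726 × 2.25 = 2.19 mmol/kg

CA = 2.19 mmol/kg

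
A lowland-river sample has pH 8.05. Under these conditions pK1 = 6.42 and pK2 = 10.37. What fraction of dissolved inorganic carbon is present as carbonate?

α₂ = 1 / (1 + [H⁺]/K2 + [H⁺]²/(K1K2)) = 1 / (1 + 10^+2.32 + 10^+0.69)
   = 1 / (1 + 208.93 + 4.8978) = 1/214.83 = 0.004655

α₂ = 0.00465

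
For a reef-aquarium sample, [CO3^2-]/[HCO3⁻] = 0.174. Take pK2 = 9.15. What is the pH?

From K2 = [H⁺][CO3^2-]/[HCO3⁻]:  pH = pK2 + log₁₀([CO3^2-]/[HCO3⁻])
log₁₀(0.174) = -0.759
pH = 9.15 + (-0.759) = 8.39

pH = 8.39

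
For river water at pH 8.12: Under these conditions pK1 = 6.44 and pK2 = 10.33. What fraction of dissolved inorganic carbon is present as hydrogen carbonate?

α₁ = 0.974

α₁ = 1 / (1 + [H⁺]/K1 + K2/[H⁺]) = 1 / (1 + 10^-1.68 + 10^-2.21)
   = 1 / (1 + 0.020893 + 0.0061660) = 1/1.0271 = 0.9737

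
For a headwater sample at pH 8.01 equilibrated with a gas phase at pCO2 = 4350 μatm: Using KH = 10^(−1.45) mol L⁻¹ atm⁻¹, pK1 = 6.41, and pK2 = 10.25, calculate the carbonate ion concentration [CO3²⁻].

[CO3²⁻] = 0.0354 mmol/L

[CO2*] = KH · pCO2 = 10^(−1.45) × 4350×10^-6 = 1.543×10^-4 mol/L
α₀ = 1/(1 + K1/[H⁺] + K1K2/[H⁺]²) = 1/(1 + 10^+1.60 + 10^-0.64) = 0.02437
DIC = [CO2*]/α₀ = 1.543×10^-4 / 0.02437 = 6.334 mmol/L
[CO3²⁻] = α₂·DIC; α₂ = 0.005582, so [CO3²⁻] = 0.005582 × 6.334 = 0.0354 mmol/L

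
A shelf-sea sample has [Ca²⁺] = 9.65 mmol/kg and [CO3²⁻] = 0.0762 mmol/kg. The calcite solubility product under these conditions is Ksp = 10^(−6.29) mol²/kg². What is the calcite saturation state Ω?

Ksp = 10^(−6.29) = 5.129×10^-7
Ω = [Ca²⁺][CO3²⁻]/Ksp = (9.65×10^-3)(0.0762×10^-3) / 5.129×10^-7 = 1.43

Ω = 1.43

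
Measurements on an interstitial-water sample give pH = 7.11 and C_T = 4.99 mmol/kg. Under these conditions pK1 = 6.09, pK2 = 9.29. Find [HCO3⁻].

α₁ = 1 / (1 + [H⁺]/K1 + K2/[H⁺]) = 1 / (1 + 10^-1.02 + 10^-2.18)
   = 1 / (1 + 0.095499 + 0.0066069) = 1/1.1021 = 0.9074
[HCO3⁻] = α₁ × DIC = 0.9074 × 4.99 = 4.53 mmol/kg

[HCO3⁻] = 4.53 mmol/kg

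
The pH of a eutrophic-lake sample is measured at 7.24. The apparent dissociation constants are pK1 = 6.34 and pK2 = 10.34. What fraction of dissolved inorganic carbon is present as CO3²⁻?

α₂ = 0.000705

α₂ = 1 / (1 + [H⁺]/K2 + [H⁺]²/(K1K2)) = 1 / (1 + 10^+3.10 + 10^+2.20)
   = 1 / (1 + 1258.9 + 158.49) = 1/1418.4 = 0.0007050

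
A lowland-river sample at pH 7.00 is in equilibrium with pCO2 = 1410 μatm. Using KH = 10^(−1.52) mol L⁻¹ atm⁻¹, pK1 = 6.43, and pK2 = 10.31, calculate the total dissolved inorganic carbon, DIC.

[CO2*] = KH · pCO2 = 10^(−1.52) × 1410×10^-6 = 4.258×10^-5 mol/L
α₀ = 1/(1 + K1/[H⁺] + K1K2/[H⁺]²) = 1/(1 + 10^+0.57 + 10^-2.74) = 0.2120
DIC = [CO2*]/α₀ = 4.258×10^-5 / 0.2120 = 0.201 mmol/L

DIC = 0.201 mmol/L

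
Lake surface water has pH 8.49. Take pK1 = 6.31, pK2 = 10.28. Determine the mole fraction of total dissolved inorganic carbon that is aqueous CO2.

α₀ = 0.00646

α₀ = 1 / (1 + K1/[H⁺] + K1K2/[H⁺]²) = 1 / (1 + 10^+2.18 + 10^+0.39)
   = 1 / (1 + 151.36 + 2.4547) = 1/154.81 = 0.006459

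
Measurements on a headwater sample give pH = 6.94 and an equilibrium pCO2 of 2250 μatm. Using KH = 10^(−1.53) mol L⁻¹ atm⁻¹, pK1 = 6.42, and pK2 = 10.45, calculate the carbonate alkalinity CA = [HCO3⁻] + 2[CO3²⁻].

[CO2*] = KH · pCO2 = 10^(−1.53) × 2250×10^-6 = 6.640×10^-5 mol/L
α₀ = 1/(1 + K1/[H⁺] + K1K2/[H⁺]²) = 1/(1 + 10^+0.52 + 10^-2.99) = 0.2319
DIC = [CO2*]/α₀ = 6.640×10^-5 / 0.2319 = 0.2863 mmol/L
CA = (α₁ + 2α₂)·DIC = (0.7679 + 2×0.0002373) × 0.2863 = 0.220 mmol/L

CA = 0.220 mmol/L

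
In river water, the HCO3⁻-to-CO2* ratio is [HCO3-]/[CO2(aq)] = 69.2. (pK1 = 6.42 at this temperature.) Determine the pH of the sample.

pH = 8.26

From K1 = [H⁺][HCO3-]/[CO2(aq)]:  pH = pK1 + log₁₀([HCO3-]/[CO2(aq)])
log₁₀(69.2) = +1.840
pH = 6.42 + (+1.840) = 8.26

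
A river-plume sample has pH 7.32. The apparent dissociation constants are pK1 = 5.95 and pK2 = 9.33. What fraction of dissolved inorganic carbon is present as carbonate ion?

α₂ = 1 / (1 + [H⁺]/K2 + [H⁺]²/(K1K2)) = 1 / (1 + 10^+2.01 + 10^+0.64)
   = 1 / (1 + 102.33 + 4.3652) = 1/107.69 = 0.009286

α₂ = 0.00929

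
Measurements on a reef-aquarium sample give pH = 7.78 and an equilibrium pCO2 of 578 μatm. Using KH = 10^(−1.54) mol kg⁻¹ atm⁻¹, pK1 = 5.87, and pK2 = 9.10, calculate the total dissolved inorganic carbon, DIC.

DIC = 1.44 mmol/kg

[CO2*] = KH · pCO2 = 10^(−1.54) × 578×10^-6 = 1.667×10^-5 mol/kg
α₀ = 1/(1 + K1/[H⁺] + K1K2/[H⁺]²) = 1/(1 + 10^+1.91 + 10^+0.59) = 0.01160
DIC = [CO2*]/α₀ = 1.667×10^-5 / 0.01160 = 1.44 mmol/kg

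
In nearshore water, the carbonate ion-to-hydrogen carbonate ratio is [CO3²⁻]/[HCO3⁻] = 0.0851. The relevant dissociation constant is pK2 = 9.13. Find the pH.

pH = 8.06

From K2 = [H⁺][CO3²⁻]/[HCO3⁻]:  pH = pK2 + log₁₀([CO3²⁻]/[HCO3⁻])
log₁₀(0.0851) = -1.070
pH = 9.13 + (-1.070) = 8.06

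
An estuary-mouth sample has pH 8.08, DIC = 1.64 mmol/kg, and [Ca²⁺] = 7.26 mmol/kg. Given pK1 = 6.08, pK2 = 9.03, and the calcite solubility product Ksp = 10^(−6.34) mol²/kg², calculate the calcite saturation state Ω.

Ω = 2.60

α₂ = 1 / (1 + [H⁺]/K2 + [H⁺]²/(K1K2)) = 1 / (1 + 10^+0.95 + 10^-1.05)
   = 1 / (1 + 8.9125 + 0.089125) = 1/10.002 = 0.09998
[CO3²⁻] = α₂ × DIC = 0.09998 × 1.64 = 0.1640 mmol/kg
Ksp = 10^(−6.34) = 4.571×10^-7
Ω = [Ca²⁺][CO3²⁻]/Ksp = (7.26×10^-3)(1.640×10^-4) / 4.571×10^-7 = 2.60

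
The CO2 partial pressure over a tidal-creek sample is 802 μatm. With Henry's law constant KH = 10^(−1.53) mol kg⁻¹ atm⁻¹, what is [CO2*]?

[CO2*] = 23.7 μmol/kg

KH = 10^(−1.53) = 2.951×10^-2 mol kg⁻¹ atm⁻¹
[CO2*] = KH · pCO2 = 2.951×10^-2 × 802×10^-6 atm = 2.37×10^-5 mol/kg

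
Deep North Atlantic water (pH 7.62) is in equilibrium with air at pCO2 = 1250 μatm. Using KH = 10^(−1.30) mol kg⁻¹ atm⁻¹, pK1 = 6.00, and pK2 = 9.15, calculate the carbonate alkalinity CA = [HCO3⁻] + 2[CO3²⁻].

CA = 2.77 mmol/kg

[CO2*] = KH · pCO2 = 10^(−1.30) × 1250×10^-6 = 6.265×10^-5 mol/kg
α₀ = 1/(1 + K1/[H⁺] + K1K2/[H⁺]²) = 1/(1 + 10^+1.62 + 10^+0.09) = 0.02277
DIC = [CO2*]/α₀ = 6.265×10^-5 / 0.02277 = 2.751 mmol/kg
CA = (α₁ + 2α₂)·DIC = (0.9492 + 2×0.02801) × 2.751 = 2.77 mmol/kg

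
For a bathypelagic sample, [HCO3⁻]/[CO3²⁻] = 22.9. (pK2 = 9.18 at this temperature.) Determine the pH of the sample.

From K2 = [H⁺][CO3²⁻]/[HCO3⁻]:  pH = pK2 − log₁₀([HCO3⁻]/[CO3²⁻])
log₁₀(22.9) = +1.360
pH = 9.18 − (+1.360) = 7.82

pH = 7.82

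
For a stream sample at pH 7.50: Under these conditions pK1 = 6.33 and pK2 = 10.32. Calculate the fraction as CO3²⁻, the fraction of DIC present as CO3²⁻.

α₂ = 1 / (1 + [H⁺]/K2 + [H⁺]²/(K1K2)) = 1 / (1 + 10^+2.82 + 10^+1.65)
   = 1 / (1 + 660.69 + 44.668) = 1/706.36 = 0.001416

α₂ = 0.00142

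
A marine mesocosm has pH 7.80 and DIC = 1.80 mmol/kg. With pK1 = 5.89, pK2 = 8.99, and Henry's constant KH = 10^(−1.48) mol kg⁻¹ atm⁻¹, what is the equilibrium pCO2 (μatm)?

pCO2 = 621 μatm

α₀ = 1 / (1 + K1/[H⁺] + K1K2/[H⁺]²) = 1 / (1 + 10^+1.91 + 10^+0.72)
   = 1 / (1 + 81.283 + 5.2481) = 1/87.531 = 0.01142
[CO2*] = α₀ × DIC = 0.01142 × 1.80 = 0.02056 mmol/kg
pCO2 = [CO2*]/KH = 2.056×10^-5 / 3.311×10^-2 = 621 μatm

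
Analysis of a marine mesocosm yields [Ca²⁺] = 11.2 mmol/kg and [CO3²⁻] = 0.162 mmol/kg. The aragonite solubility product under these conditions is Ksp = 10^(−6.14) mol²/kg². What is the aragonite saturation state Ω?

Ω = 2.50

Ksp = 10^(−6.14) = 7.244×10^-7
Ω = [Ca²⁺][CO3²⁻]/Ksp = (11.2×10^-3)(0.162×10^-3) / 7.244×10^-7 = 2.50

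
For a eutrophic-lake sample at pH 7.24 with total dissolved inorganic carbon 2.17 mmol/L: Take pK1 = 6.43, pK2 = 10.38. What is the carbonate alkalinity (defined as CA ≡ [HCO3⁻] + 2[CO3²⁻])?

CA = 1.88 mmol/L

CA = [HCO3⁻] + 2[CO3²⁻] = (α₁ + 2α₂)·DIC
At pH 7.24: [H⁺]/K1 = 10^-0.81 = 0.15488, K2/[H⁺] = 10^-3.14 = 0.00072444
α₁ = 1/(1 + 0.15488 + 0.00072444) = 1/1.1556 = 0.8653; α₂ = α₁·K2/[H⁺] = 0.0006269
α₁ + 2α₂ = 0.8666
CA = 0.8666 × 2.17 = 1.88 mmol/L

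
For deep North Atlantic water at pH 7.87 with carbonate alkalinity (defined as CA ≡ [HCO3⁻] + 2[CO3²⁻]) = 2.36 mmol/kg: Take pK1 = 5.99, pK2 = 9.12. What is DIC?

CA = [HCO3⁻] + 2[CO3²⁻] = (α₁ + 2α₂)·DIC
At pH 7.87: [H⁺]/K1 = 10^-1.88 = 0.013183, K2/[H⁺] = 10^-1.25 = 0.056234
α₁ = 1/(1 + 0.013183 + 0.056234) = 1/1.0694 = 0.9351; α₂ = α₁·K2/[H⁺] = 0.05258
α₁ + 2α₂ = 1.0403
DIC = CA / (α₁ + 2α₂) = 2.36 / 1.0403 = 2.27 mmol/kg

DIC = 2.27 mmol/kg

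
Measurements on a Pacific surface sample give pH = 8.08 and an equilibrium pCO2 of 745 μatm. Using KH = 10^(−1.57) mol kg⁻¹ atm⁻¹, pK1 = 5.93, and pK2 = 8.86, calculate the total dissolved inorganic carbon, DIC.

[CO2*] = KH · pCO2 = 10^(−1.57) × 745×10^-6 = 2.005×10^-5 mol/kg
α₀ = 1/(1 + K1/[H⁺] + K1K2/[H⁺]²) = 1/(1 + 10^+2.15 + 10^+1.37) = 0.006035
DIC = [CO2*]/α₀ = 2.005×10^-5 / 0.006035 = 3.32 mmol/kg

DIC = 3.32 mmol/kg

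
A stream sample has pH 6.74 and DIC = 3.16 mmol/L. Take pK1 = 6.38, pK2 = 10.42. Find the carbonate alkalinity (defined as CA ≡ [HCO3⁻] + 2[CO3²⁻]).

CA = 2.20 mmol/L

CA = [HCO3⁻] + 2[CO3²⁻] = (α₁ + 2α₂)·DIC
At pH 6.74: [H⁺]/K1 = 10^-0.36 = 0.43652, K2/[H⁺] = 10^-3.68 = 0.00020893
α₁ = 1/(1 + 0.43652 + 0.00020893) = 1/1.4367 = 0.6960; α₂ = α₁·K2/[H⁺] = 0.0001454
α₁ + 2α₂ = 0.6963
CA = 0.6963 × 3.16 = 2.20 mmol/L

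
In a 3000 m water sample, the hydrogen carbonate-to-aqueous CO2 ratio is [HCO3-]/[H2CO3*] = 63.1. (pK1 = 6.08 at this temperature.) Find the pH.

From K1 = [H⁺][HCO3-]/[H2CO3*]:  pH = pK1 + log₁₀([HCO3-]/[H2CO3*])
log₁₀(63.1) = +1.800
pH = 6.08 + (+1.800) = 7.88

pH = 7.88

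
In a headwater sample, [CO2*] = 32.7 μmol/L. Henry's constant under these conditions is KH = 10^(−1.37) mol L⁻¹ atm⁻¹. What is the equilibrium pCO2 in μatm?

pCO2 = 767 μatm

KH = 10^(−1.37) = 4.266×10^-2 mol L⁻¹ atm⁻¹
pCO2 = [CO2*]/KH = 32.7×10^-6 / 4.266×10^-2 = 7.67×10^-4 atm = 767 μatm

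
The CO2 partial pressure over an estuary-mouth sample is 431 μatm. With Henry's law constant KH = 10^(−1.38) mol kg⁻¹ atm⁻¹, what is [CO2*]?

KH = 10^(−1.38) = 4.169×10^-2 mol kg⁻¹ atm⁻¹
[CO2*] = KH · pCO2 = 4.169×10^-2 × 431×10^-6 atm = 1.80×10^-5 mol/kg

[CO2*] = 18.0 μmol/kg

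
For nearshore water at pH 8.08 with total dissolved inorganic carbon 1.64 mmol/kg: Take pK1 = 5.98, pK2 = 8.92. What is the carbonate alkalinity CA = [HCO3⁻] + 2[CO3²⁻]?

CA = [HCO3⁻] + 2[CO3²⁻] = (α₁ + 2α₂)·DIC
At pH 8.08: [H⁺]/K1 = 10^-2.10 = 0.0079433, K2/[H⁺] = 10^-0.84 = 0.14454
α₁ = 1/(1 + 0.0079433 + 0.14454) = 1/1.1525 = 0.8677; α₂ = α₁·K2/[H⁺] = 0.1254
α₁ + 2α₂ = 1.1185
CA = 1.1185 × 1.64 = 1.83 mmol/kg

CA = 1.83 mmol/kg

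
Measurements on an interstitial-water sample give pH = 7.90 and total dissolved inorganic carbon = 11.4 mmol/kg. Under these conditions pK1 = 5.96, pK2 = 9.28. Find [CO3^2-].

α₂ = 1 / (1 + [H⁺]/K2 + [H⁺]²/(K1K2)) = 1 / (1 + 10^+1.38 + 10^-0.56)
   = 1 / (1 + 23.988 + 0.27542) = 1/25.264 = 0.03958
[CO3²⁻] = α₂ × DIC = 0.03958 × 11.4 = 0.451 mmol/kg

[CO3²⁻] = 0.451 mmol/kg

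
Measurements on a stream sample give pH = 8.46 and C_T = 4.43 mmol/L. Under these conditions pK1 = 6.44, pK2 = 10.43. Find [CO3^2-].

[CO3²⁻] = 0.0465 mmol/L

α₂ = 1 / (1 + [H⁺]/K2 + [H⁺]²/(K1K2)) = 1 / (1 + 10^+1.97 + 10^-0.05)
   = 1 / (1 + 93.325 + 0.89125) = 1/95.217 = 0.01050
[CO3²⁻] = α₂ × DIC = 0.01050 × 4.43 = 0.0465 mmol/L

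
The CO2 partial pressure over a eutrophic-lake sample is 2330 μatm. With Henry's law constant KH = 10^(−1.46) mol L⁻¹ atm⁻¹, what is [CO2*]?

[CO2*] = 80.8 μmol/L

KH = 10^(−1.46) = 3.467×10^-2 mol L⁻¹ atm⁻¹
[CO2*] = KH · pCO2 = 3.467×10^-2 × 2330×10^-6 atm = 8.08×10^-5 mol/L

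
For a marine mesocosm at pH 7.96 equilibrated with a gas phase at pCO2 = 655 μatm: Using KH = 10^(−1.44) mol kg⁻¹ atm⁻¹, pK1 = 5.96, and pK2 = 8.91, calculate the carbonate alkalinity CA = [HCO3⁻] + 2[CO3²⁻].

[CO2*] = KH · pCO2 = 10^(−1.44) × 655×10^-6 = 2.378×10^-5 mol/kg
α₀ = 1/(1 + K1/[H⁺] + K1K2/[H⁺]²) = 1/(1 + 10^+2.00 + 10^+1.05) = 0.008911
DIC = [CO2*]/α₀ = 2.378×10^-5 / 0.008911 = 2.669 mmol/kg
CA = (α₁ + 2α₂)·DIC = (0.8911 + 2×0.09998) × 2.669 = 2.91 mmol/kg

CA = 2.91 mmol/kg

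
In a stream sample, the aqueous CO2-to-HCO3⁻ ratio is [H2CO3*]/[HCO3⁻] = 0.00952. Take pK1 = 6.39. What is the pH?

pH = 8.41

From K1 = [H⁺][HCO3⁻]/[H2CO3*]:  pH = pK1 − log₁₀([H2CO3*]/[HCO3⁻])
log₁₀(0.00952) = -2.021
pH = 6.39 − (-2.021) = 8.41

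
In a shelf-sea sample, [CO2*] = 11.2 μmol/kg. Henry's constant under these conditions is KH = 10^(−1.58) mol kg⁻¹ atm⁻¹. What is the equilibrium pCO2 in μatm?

pCO2 = 426 μatm

KH = 10^(−1.58) = 2.630×10^-2 mol kg⁻¹ atm⁻¹
pCO2 = [CO2*]/KH = 11.2×10^-6 / 2.630×10^-2 = 4.26×10^-4 atm = 426 μatm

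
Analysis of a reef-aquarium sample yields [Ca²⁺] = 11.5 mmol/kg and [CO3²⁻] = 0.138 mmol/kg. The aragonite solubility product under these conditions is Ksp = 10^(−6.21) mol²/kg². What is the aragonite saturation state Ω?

Ω = 2.57

Ksp = 10^(−6.21) = 6.166×10^-7
Ω = [Ca²⁺][CO3²⁻]/Ksp = (11.5×10^-3)(0.138×10^-3) / 6.166×10^-7 = 2.57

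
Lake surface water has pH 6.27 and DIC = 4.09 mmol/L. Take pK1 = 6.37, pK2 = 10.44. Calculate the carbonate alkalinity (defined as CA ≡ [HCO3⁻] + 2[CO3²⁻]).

CA = 1.81 mmol/L

CA = [HCO3⁻] + 2[CO3²⁻] = (α₁ + 2α₂)·DIC
At pH 6.27: [H⁺]/K1 = 10^0.10 = 1.2589, K2/[H⁺] = 10^-4.17 = 6.7608×10^-5
α₁ = 1/(1 + 1.2589 + 6.7608×10^-5) = 1/2.2590 = 0.4427; α₂ = α₁·K2/[H⁺] = 2.993×10^-5
α₁ + 2α₂ = 0.4427
CA = 0.4427 × 4.09 = 1.81 mmol/L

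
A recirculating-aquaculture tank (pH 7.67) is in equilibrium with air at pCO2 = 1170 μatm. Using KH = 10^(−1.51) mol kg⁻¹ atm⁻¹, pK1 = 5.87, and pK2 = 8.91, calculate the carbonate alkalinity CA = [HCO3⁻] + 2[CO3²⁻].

[CO2*] = KH · pCO2 = 10^(−1.51) × 1170×10^-6 = 3.616×10^-5 mol/kg
α₀ = 1/(1 + K1/[H⁺] + K1K2/[H⁺]²) = 1/(1 + 10^+1.80 + 10^+0.56) = 0.01477
DIC = [CO2*]/α₀ = 3.616×10^-5 / 0.01477 = 2.449 mmol/kg
CA = (α₁ + 2α₂)·DIC = (0.9316 + 2×0.05361) × 2.449 = 2.54 mmol/kg

CA = 2.54 mmol/kg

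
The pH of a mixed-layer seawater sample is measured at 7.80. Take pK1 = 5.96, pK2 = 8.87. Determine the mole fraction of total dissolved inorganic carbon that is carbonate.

α₂ = 0.0774

α₂ = 1 / (1 + [H⁺]/K2 + [H⁺]²/(K1K2)) = 1 / (1 + 10^+1.07 + 10^-0.77)
   = 1 / (1 + 11.749 + 0.16982) = 1/12.919 = 0.07741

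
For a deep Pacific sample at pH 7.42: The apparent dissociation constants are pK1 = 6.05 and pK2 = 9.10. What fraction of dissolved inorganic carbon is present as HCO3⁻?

α₁ = 0.940

α₁ = 1 / (1 + [H⁺]/K1 + K2/[H⁺]) = 1 / (1 + 10^-1.37 + 10^-1.68)
   = 1 / (1 + 0.042658 + 0.020893) = 1/1.0636 = 0.9402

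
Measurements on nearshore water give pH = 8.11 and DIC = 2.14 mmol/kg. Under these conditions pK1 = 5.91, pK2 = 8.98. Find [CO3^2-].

[CO3²⁻] = 0.253 mmol/kg

α₂ = 1 / (1 + [H⁺]/K2 + [H⁺]²/(K1K2)) = 1 / (1 + 10^+0.87 + 10^-1.33)
   = 1 / (1 + 7.4131 + 0.046774) = 1/8.4599 = 0.1182
[CO3²⁻] = α₂ × DIC = 0.1182 × 2.14 = 0.253 mmol/kg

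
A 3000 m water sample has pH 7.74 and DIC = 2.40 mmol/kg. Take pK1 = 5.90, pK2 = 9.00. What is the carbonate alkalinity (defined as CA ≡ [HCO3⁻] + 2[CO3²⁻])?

CA = 2.49 mmol/kg

CA = [HCO3⁻] + 2[CO3²⁻] = (α₁ + 2α₂)·DIC
At pH 7.74: [H⁺]/K1 = 10^-1.84 = 0.014454, K2/[H⁺] = 10^-1.26 = 0.054954
α₁ = 1/(1 + 0.014454 + 0.054954) = 1/1.0694 = 0.9351; α₂ = α₁·K2/[H⁺] = 0.05139
α₁ + 2α₂ = 1.0379
CA = 1.0379 × 2.40 = 2.49 mmol/kg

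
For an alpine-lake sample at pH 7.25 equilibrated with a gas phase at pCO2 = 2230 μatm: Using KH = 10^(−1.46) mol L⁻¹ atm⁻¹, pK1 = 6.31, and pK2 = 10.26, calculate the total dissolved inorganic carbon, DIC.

[CO2*] = KH · pCO2 = 10^(−1.46) × 2230×10^-6 = 7.732×10^-5 mol/L
α₀ = 1/(1 + K1/[H⁺] + K1K2/[H⁺]²) = 1/(1 + 10^+0.94 + 10^-2.07) = 0.1029
DIC = [CO2*]/α₀ = 7.732×10^-5 / 0.1029 = 0.751 mmol/L

DIC = 0.751 mmol/L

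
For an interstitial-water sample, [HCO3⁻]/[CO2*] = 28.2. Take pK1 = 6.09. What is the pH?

pH = 7.54

From K1 = [H⁺][HCO3⁻]/[CO2*]:  pH = pK1 + log₁₀([HCO3⁻]/[CO2*])
log₁₀(28.2) = +1.450
pH = 6.09 + (+1.450) = 7.54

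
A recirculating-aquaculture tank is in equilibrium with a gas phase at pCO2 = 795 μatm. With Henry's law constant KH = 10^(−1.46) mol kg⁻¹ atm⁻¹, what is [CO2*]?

[CO2*] = 27.6 μmol/kg

KH = 10^(−1.46) = 3.467×10^-2 mol kg⁻¹ atm⁻¹
[CO2*] = KH · pCO2 = 3.467×10^-2 × 795×10^-6 atm = 2.76×10^-5 mol/kg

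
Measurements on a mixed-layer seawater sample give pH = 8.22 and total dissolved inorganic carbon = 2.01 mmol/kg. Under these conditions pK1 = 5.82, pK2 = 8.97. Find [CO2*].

[CO2*] = 6.77 μmol/kg

α₀ = 1 / (1 + K1/[H⁺] + K1K2/[H⁺]²) = 1 / (1 + 10^+2.40 + 10^+1.65)
   = 1 / (1 + 251.19 + 44.668) = 1/296.86 = 0.003369
[CO2*] = α₀ × DIC = 0.003369 × 2.01 = 0.00677 mmol/kg = 6.77 μmol/kg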